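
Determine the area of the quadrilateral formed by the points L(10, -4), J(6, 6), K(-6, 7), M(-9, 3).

Using the Shoelace formula for a quadrilateral (vertices in order):
Area = (1/2)|sum of (x_i * y_(i+1) - x_(i+1) * y_i)|
Terms: (10*6 - 6*-4) = 84, (6*7 - -6*6) = 78, (-6*3 - -9*7) = 45, (-9*-4 - 10*3) = 6
Sum = 213
Area = (1/2)(213) = 213/2

213/2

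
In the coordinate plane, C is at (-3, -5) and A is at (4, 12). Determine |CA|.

The horizontal distance is |4 - -3| = 7 and the vertical distance is |12 - -5| = 17.
By the Pythagorean theorem, d = sqrt(7^2 + 17^2) = sqrt(338) = 13*sqrt(2).

13*sqrt(2)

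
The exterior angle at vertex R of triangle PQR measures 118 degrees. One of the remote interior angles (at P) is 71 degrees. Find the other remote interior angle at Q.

angle Q = 118 - 71 = 47 degrees (exterior angle theorem).

47 degrees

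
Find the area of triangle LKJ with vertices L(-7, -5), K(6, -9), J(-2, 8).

Shoelace: Area = (1/2)|-7(-9-8) + 6(8--5) + -2(-5--9)| = (1/2)(189) = 189/2

189/2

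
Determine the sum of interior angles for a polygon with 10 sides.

The sum of interior angles of an n-sided polygon is (n - 2) * 180.
For n = 10: (10 - 2) * 180 = 8 * 180 = 1440 degrees.

1440 degrees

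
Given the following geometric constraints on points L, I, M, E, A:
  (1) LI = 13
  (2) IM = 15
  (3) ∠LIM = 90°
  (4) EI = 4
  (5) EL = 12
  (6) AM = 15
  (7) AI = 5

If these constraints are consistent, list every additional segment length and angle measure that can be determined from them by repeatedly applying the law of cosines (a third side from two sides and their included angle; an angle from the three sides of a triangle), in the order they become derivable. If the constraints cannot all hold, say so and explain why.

The constraints are consistent. Derivable facts, in order:
After 1 step:
- LM ≈ 19.85
- ∠AIM = 80.41°
- ∠AMI = 19.19°
- ∠EIL = 66.78°
- ∠ELI = 17.84°
- ∠IAM = 80.41°
- ∠IEL = 95.38°
After 2 steps:
- ∠ILM = 49.09°
- ∠IML = 40.91°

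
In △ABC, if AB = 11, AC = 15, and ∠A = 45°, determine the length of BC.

By the law of cosines: BC^2 = AB^2 + AC^2 - 2*AB*AC*cos(A)
BC^2 = 11^2 + 15^2 - 2*11*15*cos(45°)
BC^2 = 121 + 225 - 330*(sqrt(2)/2)
BC^2 = 346 - 165*sqrt(2)
BC = sqrt(346 - 165*sqrt(2))

sqrt(346 - 165*sqrt(2))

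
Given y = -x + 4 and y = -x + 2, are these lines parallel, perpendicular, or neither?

Slope of line 1: m1 = -1
Slope of line 2: m2 = -1
Two lines are parallel if and only if they have equal slopes (or both are vertical).
Here m1 = m2 = -1, confirming the lines are parallel.

Parallel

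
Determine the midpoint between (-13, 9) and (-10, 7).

The midpoint is the point halfway along the segment.
Move half the horizontal distance: -13 + (-10 - -13)/2 = -13 + 3/2 = -23/2
Move half the vertical distance: 9 + (7 - 9)/2 = 9 + -2/2 = 8
Midpoint = (-23/2, 8)

(-23/2, 8)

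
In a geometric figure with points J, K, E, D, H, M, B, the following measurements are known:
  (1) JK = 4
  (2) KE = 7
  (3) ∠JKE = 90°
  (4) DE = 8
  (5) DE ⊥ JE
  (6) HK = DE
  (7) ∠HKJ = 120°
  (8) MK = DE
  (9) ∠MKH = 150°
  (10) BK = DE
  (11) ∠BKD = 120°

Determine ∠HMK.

From the given relations: MK = DE = 8; HK = DE = 8.
Step 1: By the law of cosines on triangle MKH: MH² = 8² + 8² − 2·8·8·cos(150°) = 238.85, so MH ≈ 15.45.
Step 2: By the inverse law of cosines on triangle HMK: cos(∠HMK) = (15.45² + 8² − 8²) / (2·15.45·8) = 238.85/247.28 = 0.9659, so ∠HMK = 15°.

Therefore, the measure of angle ∠HMK = 15°.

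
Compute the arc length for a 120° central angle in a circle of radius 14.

The full circumference is 2πr = 2π(14) = 28*pi.
The arc spans 120° out of 360°, which is a fraction of 1/3.
Arc length = 28*pi × 1/3 = 28*pi/3.

28*pi/3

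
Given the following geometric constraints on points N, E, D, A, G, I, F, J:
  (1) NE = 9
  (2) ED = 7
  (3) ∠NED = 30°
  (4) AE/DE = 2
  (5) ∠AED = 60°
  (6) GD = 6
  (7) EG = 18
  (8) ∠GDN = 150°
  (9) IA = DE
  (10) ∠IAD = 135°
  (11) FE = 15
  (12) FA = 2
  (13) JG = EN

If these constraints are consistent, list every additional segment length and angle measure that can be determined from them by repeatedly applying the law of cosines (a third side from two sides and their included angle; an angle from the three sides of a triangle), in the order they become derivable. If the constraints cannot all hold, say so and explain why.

These constraints are not satisfiable: by the triangle inequality in triangle DEG, (2) ED = 7 and (6) GD = 6 force EG ≤ 7 + 6 = 13, but (7) says EG = 18. No planar figure meets all of them, so nothing further can be derived.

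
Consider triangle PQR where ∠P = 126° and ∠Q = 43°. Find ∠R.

By the triangle angle sum property, the three interior angles of any triangle add up to 180°.
We know angle P = 126° and angle Q = 43°, so their sum is 169°.
Therefore angle R = 180° - 169° = 11°.

11 degrees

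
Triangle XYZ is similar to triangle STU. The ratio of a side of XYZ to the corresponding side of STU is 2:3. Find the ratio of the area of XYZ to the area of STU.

Area ratio = (side ratio)^2 = (2/3)^2 = 4:9.

4:9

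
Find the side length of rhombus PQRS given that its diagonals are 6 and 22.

In a rhombus, the diagonals bisect each other perpendicularly, creating four congruent right triangles.
Each triangle has legs 3 (half of 6) and 11 (half of 22).
The hypotenuse of each right triangle is a side of the rhombus:
side = sqrt(3^2 + 11^2) = sqrt(130)

sqrt(130)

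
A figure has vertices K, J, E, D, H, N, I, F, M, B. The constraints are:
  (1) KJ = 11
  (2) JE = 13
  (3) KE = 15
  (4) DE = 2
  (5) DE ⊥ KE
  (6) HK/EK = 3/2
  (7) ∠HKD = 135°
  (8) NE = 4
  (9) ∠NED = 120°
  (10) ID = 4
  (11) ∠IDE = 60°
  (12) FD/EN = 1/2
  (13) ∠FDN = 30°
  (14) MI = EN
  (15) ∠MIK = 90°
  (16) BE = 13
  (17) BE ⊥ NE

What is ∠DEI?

Step 1: By the law of cosines on triangle EDI: EI² = 2² + 4² − 2·2·4·cos(60°) = 12, so EI = 2·√3.
Step 2: By the inverse law of cosines on triangle DEI: cos(∠DEI) = (2² + (2·√3)² − 4²) / (2·2·2·√3) = 0/13.86 = 0, so ∠DEI = 90°.

Therefore, the measure of angle ∠DEI = 90°.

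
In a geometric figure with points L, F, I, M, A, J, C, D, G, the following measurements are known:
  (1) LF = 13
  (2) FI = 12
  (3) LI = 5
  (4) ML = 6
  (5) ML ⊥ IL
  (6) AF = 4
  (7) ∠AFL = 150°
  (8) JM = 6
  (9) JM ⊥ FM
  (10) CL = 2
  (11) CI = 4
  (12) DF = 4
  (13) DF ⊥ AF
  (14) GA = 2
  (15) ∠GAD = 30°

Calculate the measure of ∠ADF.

Step 1: By the law of cosines on triangle DFA: DA² = 4² + 4² − 2·4·4·cos(90°) = 32, so DA = 4·√2.
Step 2: By the inverse law of cosines on triangle ADF: cos(∠ADF) = ((4·√2)² + 4² − 4²) / (2·4·√2·4) = 32/45.25 = 0.7071, so ∠ADF = 45°.

Therefore, the measure of angle ∠ADF = 45°.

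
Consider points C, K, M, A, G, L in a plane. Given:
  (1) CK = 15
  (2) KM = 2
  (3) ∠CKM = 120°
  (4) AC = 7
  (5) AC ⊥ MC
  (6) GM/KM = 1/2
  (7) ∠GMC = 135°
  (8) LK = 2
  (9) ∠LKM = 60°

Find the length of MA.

Step 1: By the law of cosines on triangle CKM: CM² = 15² + 2² − 2·15·2·cos(120°) = 259, so CM ≈ 16.09.
Step 2: By the law of cosines on triangle MCA: MA² = 16.09² + 7² − 2·16.09·7·cos(90°) = 308, so MA = 2·√77.

Therefore, the length of MA = 2·√77.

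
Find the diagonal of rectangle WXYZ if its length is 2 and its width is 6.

A rectangle's diagonal splits it into two right triangles, with the diagonal as the hypotenuse.
By the Pythagorean theorem, d^2 = 2^2 + 6^2 = 40.
Therefore d = sqrt(40) = 2*sqrt(10).

2*sqrt(10)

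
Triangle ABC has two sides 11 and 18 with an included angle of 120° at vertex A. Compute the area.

When two sides and the included angle are known, the area formula is (1/2)ab sin(C).
The height from one side to the opposite vertex is 18 sin(120°) = 9*sqrt(3).
Area = (1/2) * 11 * 9*sqrt(3) = 99*sqrt(3)/2.

99*sqrt(3)/2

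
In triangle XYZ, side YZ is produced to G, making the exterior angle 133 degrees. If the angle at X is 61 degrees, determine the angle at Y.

The exterior angle theorem states that an exterior angle equals the sum of the two non-adjacent interior angles.
So 133 = 61 + angle Y, which gives angle Y = 133 - 61 = 72 degrees.

72 degrees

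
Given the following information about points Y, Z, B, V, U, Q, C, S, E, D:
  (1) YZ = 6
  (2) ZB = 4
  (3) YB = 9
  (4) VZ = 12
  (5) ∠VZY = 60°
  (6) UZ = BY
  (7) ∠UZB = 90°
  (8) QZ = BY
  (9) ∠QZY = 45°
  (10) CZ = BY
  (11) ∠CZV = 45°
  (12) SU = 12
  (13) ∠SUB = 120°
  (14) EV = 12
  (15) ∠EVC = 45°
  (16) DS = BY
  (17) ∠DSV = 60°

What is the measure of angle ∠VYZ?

Step 1: By the law of cosines on triangle YZV: YV² = 6² + 12² − 2·6·12·cos(60°) = 108, so YV = 6·√3.
Step 2: By the inverse law of cosines on triangle VYZ: cos(∠VYZ) = ((6·√3)² + 6² − 12²) / (2·6·√3·6) = 0/124.71 = 0, so ∠VYZ = 90°.

Therefore, the measure of angle ∠VYZ = 90°.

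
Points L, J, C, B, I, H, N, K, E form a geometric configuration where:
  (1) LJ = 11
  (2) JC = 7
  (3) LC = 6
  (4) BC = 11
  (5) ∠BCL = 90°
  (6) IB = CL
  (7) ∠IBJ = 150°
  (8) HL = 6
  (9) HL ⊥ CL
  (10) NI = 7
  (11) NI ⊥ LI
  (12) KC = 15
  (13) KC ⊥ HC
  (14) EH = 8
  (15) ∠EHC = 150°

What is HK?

Step 1: By the law of cosines on triangle CLH: CH² = 6² + 6² − 2·6·6·cos(90°) = 72, so CH = 6·√2.
Step 2: By the law of cosines on triangle HCK: HK² = (6·√2)² + 15² − 2·6·√2·15·cos(90°) = 297, so HK = 3·√33.

Therefore, the length of HK = 3·√33.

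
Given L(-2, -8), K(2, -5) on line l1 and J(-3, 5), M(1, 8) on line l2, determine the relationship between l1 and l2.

Slope of line 1: m1 = (-5 - -8)/(2 - -2) = 3/4 = 3/4
Slope of line 2: m2 = (8 - 5)/(1 - -3) = 3/4 = 3/4
m1 = m2, so the lines are parallel.

Parallel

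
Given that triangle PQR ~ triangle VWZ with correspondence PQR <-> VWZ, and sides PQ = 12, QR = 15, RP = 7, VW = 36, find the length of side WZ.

Similar triangles have proportional sides. Setting up the proportion:
VW / PQ = WZ / QR
36 / 12 = WZ / 15
WZ = 15 * 36 / 12 = 45.

45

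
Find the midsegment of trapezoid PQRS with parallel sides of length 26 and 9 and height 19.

The midsegment of a trapezoid = (base1 + base2) / 2
midsegment = (26 + 9) / 2
midsegment = 35 / 2
midsegment = 35/2

35/2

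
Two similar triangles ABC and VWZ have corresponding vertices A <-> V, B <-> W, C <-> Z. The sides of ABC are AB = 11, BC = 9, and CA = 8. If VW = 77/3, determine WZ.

Similar triangles have proportional sides. Setting up the proportion:
VW / AB = WZ / BC
77/3 / 11 = WZ / 9
WZ = 9 * 77/3 / 11 = 21.

21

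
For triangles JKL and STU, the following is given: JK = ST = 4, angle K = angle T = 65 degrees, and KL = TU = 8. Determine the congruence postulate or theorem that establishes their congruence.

The given information provides:
JK = ST = 4, angle K = angle T = 65 degrees, and KL = TU = 8
This matches the SAS congruence theorem.
Two pairs of corresponding sides and the included angle are equal (Side-Angle-Side).

SAS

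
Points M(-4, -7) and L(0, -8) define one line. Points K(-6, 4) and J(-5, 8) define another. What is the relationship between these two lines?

Slope of line 1: m1 = (-8 - -7)/(0 - -4) = -1/4 = -1/4
Slope of line 2: m2 = (8 - 4)/(-5 - -6) = 4/1 = 4
m1 * m2 = (-1/4) * (4) = -1 = -1, so the lines are perpendicular.

Perpendicular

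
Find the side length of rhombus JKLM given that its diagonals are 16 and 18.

In a rhombus, the diagonals bisect each other perpendicularly, creating four congruent right triangles.
Each triangle has legs 8 (half of 16) and 9 (half of 18).
The hypotenuse of each right triangle is a side of the rhombus:
side = sqrt(8^2 + 9^2) = sqrt(145)

sqrt(145)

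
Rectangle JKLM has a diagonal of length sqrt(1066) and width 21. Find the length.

b = sqrt(d^2 - a^2) = sqrt(1066 - 441) = sqrt(625) = 25

25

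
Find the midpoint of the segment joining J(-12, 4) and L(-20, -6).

M = ((x₁ + x₂)/2, (y₁ + y₂)/2)
= ((-12 + -20)/2, (4 + -6)/2)
= (-32/2, -2/2) = (-16, -1)

(-16, -1)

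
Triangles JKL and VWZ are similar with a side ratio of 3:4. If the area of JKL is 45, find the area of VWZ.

For similar figures, the area ratio equals the square of the side ratio.
Side ratio (JKL to VWZ) = 3:4, so area ratio = 3^2:4^2 = 9:16.
If the area of JKL is 45, then the area of VWZ = 45 * (16/9) = 80.

80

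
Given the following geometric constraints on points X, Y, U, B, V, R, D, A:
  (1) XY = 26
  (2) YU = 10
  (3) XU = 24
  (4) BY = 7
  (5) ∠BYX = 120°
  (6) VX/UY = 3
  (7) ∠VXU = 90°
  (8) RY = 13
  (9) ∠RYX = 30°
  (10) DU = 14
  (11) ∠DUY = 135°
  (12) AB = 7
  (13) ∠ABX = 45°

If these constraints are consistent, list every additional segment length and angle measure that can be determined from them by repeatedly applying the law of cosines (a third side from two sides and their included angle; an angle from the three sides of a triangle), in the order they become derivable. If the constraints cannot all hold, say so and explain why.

The constraints are consistent. Derivable facts, in order:
After 1 step:
- UV = 6·√41
- XB ≈ 30.12
- XR ≈ 16.11
- YD ≈ 22.23
- ∠UXY = 22.62°
- ∠UYX = 67.38°
- ∠XUY = 90°
After 2 steps:
- XA ≈ 25.65
- ∠BXY = 11.61°
- ∠DYU = 26.45°
- ∠RXY = 23.79°
- ∠UDY = 18.55°
- ∠UVX = 38.66°
- ∠VUX = 51.34°
- ∠XBY = 48.39°
- ∠XRY = 126.21°
After 3 steps:
- ∠AXB = 11.13°
- ∠BAX = 123.87°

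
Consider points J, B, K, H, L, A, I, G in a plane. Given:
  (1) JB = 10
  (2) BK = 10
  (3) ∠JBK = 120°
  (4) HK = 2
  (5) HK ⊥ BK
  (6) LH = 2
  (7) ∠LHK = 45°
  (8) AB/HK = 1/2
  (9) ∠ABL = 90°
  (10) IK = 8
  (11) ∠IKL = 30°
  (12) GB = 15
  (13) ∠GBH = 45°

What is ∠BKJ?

Step 1: By the law of cosines on triangle KBJ: KJ² = 10² + 10² − 2·10·10·cos(120°) = 300, so KJ = 10·√3.
Step 2: By the inverse law of cosines on triangle BKJ: cos(∠BKJ) = (10² + (10·√3)² − 10²) / (2·10·10·√3) = 300/346.41 = 0.866, so ∠BKJ = 30°.

Therefore, the measure of angle ∠BKJ = 30°.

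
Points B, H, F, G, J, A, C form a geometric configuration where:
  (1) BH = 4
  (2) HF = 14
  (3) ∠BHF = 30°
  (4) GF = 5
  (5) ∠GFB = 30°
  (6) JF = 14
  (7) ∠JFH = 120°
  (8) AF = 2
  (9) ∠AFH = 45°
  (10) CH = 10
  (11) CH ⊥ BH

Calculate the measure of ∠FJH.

Step 1: By the law of cosines on triangle JFH: JH² = 14² + 14² − 2·14·14·cos(120°) = 588, so JH = 14·√3.
Step 2: By the inverse law of cosines on triangle FJH: cos(∠FJH) = (14² + (14·√3)² − 14²) / (2·14·14·√3) = 588/678.96 = 0.866, so ∠FJH = 30°.

Therefore, the measure of angle ∠FJH = 30°.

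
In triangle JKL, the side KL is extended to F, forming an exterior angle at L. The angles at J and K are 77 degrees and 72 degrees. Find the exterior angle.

The interior angle at L is 180 - 77 - 72 = 31 degrees.
The exterior angle and interior angle at L are supplementary:
Exterior angle = 180 - 31 = 149 degrees.

149 degrees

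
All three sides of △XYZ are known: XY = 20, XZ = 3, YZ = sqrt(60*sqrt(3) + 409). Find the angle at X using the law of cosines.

When all three sides of a triangle are known, the law of cosines can be rearranged to find any angle.
cos(C) = (a² + b² - c²) / (2ab) gives cos(X) = -sqrt(3)/2.
Taking the inverse cosine: X = 150°.

150°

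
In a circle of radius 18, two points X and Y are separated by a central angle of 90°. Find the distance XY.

Chord = 2(18) sin(45°) = 18*sqrt(2)

18*sqrt(2)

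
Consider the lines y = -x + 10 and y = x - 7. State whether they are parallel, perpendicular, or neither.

Slope of line 1: m1 = -1
Slope of line 2: m2 = 1
m1 * m2 = -1, so perpendicular.

Perpendicular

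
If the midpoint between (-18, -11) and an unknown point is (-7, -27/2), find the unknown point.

Using the midpoint formula: M = ((x1 + x2)/2, (y1 + y2)/2)
We know M = (-7, -27/2) and M = (-18, -11)
For x: -7 = (-18 + x2)/2, so x2 = 2*-7 - -18 = 4
For y: -27/2 = (-11 + y2)/2, so y2 = 2*-27/2 - -11 = -16
K = (4, -16)

(4, -16)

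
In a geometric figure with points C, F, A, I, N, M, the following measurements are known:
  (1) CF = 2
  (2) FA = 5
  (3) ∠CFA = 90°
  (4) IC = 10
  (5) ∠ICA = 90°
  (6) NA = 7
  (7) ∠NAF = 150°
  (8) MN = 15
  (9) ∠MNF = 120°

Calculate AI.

Step 1: By the law of cosines on triangle CFA: CA² = 2² + 5² − 2·2·5·cos(90°) = 29, so CA = √29.
Step 2: By the law of cosines on triangle ACI: AI² = √29² + 10² − 2·√29·10·cos(90°) = 129, so AI = √129.

Therefore, the length of AI = √129.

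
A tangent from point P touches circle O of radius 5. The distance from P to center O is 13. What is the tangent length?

tangent = √(d² - r²) = √(13² - 5²) = √(169 - 25) = √144 = 12

12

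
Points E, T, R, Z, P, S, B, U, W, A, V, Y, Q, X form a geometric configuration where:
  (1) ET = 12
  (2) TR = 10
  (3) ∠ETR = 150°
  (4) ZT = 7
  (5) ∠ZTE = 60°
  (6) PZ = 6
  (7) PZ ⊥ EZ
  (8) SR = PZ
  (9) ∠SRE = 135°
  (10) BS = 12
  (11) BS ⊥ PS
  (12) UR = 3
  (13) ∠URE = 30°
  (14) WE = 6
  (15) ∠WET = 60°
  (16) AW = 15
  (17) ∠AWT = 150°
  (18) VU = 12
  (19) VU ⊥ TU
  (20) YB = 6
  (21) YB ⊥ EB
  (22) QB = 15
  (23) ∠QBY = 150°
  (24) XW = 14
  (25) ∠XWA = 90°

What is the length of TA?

Step 1: By the law of cosines on triangle TEW: TW² = 12² + 6² − 2·12·6·cos(60°) = 108, so TW = 6·√3.
Step 2: By the law of cosines on triangle TWA: TA² = (6·√3)² + 15² − 2·6·√3·15·cos(150°) = 603, so TA = 3·√67.

Therefore, the length of TA = 3·√67.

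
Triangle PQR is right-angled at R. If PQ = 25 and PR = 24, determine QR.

By the Pythagorean theorem: QR^2 = PQ^2 - PR^2
QR^2 = 25^2 - 24^2 = 625 - 576 = 49
QR = sqrt(49) = 7

7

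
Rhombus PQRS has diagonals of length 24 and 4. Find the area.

The diagonals of a rhombus divide it into four right triangles.
Each triangle has legs 24/ 2 = 12 and 4/2 = 2, so each has area (1/2)*12*2 = 12.
Four such triangles give total area = (d1 * d2) / 2 = 48.

48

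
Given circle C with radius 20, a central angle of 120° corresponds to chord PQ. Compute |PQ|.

Chord length = 2r sin(θ/2)
= 2 × 20 × sin(120°/2)
= 2 × 20 × sin(60°)
= 20*sqrt(3)

20*sqrt(3)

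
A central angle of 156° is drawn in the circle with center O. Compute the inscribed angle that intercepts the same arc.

By the inscribed angle theorem, the inscribed angle is half the central angle.
Inscribed angle = 156° / 2 = 78°

78°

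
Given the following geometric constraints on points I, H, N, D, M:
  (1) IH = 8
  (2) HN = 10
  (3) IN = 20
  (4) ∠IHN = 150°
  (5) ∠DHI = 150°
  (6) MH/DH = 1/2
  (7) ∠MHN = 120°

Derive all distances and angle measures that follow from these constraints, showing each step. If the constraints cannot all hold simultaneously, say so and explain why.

These constraints are not satisfiable: (1), (2) and (4) already determine IN: by the law of cosines IN² = 8² + 10² − 2·8·10·cos(150°) = 302.56, so IN ≈ 17.39, which contradicts (3) IN = 20. No planar figure meets all of them, so nothing further can be derived.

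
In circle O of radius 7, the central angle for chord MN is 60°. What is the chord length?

Chord = 2(7) sin(30°) = 7

7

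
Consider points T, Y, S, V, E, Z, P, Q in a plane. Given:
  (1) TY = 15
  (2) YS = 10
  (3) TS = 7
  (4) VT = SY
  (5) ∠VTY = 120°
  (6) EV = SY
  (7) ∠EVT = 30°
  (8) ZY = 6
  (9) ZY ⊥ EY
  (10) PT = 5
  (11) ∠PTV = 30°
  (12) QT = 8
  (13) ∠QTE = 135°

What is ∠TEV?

From the given relations: EV = SY = 10; VT = SY = 10.
Step 1: By the law of cosines on triangle EVT: ET² = 10² + 10² − 2·10·10·cos(30°) = 26.79, so ET ≈ 5.18.
Step 2: By the inverse law of cosines on triangle TEV: cos(∠TEV) = (5.18² + 10² − 10²) / (2·5.18·10) = 26.79/103.53 = 0.2588, so ∠TEV = 75°.

Therefore, the measure of angle ∠TEV = 75°.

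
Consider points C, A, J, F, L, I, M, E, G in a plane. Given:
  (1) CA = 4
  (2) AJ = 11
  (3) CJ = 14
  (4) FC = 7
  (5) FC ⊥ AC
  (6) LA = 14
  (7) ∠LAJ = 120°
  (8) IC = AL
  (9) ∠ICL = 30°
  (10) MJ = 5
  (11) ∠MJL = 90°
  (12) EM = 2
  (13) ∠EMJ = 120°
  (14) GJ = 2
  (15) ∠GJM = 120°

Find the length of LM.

Step 1: By the law of cosines on triangle LAJ: LJ² = 14² + 11² − 2·14·11·cos(120°) = 471, so LJ ≈ 21.7.
Step 2: By the law of cosines on triangle LJM: LM² = 21.7² + 5² − 2·21.7·5·cos(90°) = 496, so LM = 4·√31.

Therefore, the length of LM = 4·√31.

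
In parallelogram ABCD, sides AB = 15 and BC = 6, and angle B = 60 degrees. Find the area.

Area = 15 * 6 * sin(60°) = 90 * sqrt(3)/2 = 45*sqrt(3)

45*sqrt(3)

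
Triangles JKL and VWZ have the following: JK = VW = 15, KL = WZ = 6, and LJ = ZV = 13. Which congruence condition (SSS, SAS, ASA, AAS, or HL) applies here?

The given information provides:
JK = VW = 15, KL = WZ = 6, and LJ = ZV = 13
This matches the SSS congruence theorem.
All three pairs of corresponding sides are equal (Side-Side-Side).

SSS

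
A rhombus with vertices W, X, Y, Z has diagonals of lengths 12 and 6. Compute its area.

Area of a rhombus = (d1 * d2) / 2
Area = (12 * 6) / 2
Area = 72 / 2
Area = 36

36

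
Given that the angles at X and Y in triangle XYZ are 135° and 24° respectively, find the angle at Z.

angle Z = 180 - 135 - 24 = 21 degrees.

21 degrees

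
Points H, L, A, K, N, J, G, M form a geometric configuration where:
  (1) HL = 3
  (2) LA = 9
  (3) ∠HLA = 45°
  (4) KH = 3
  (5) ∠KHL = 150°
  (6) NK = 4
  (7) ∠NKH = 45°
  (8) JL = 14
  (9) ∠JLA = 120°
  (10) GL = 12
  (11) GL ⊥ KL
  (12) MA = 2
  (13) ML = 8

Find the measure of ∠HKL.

Step 1: By the law of cosines on triangle KHL: KL² = 3² + 3² − 2·3·3·cos(150°) = 33.59, so KL ≈ 5.8.
Step 2: By the inverse law of cosines on triangle HKL: cos(∠HKL) = (3² + 5.8² − 3²) / (2·3·5.8) = 33.59/34.77 = 0.9659, so ∠HKL = 15°.

Therefore, the measure of angle ∠HKL = 15°.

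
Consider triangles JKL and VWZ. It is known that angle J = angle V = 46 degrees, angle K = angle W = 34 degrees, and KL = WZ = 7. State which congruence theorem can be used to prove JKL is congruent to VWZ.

The given information matches AAS: Two pairs of corresponding angles and a non-included side are equal (Angle-Angle-Side).

AAS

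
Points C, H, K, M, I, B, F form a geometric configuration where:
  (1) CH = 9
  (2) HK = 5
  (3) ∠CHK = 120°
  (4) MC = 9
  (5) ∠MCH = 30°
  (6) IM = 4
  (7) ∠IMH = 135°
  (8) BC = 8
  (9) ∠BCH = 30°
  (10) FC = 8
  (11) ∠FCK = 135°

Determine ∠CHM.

Step 1: By the law of cosines on triangle HCM: HM² = 9² + 9² − 2·9·9·cos(30°) = 21.7, so HM ≈ 4.66.
Step 2: By the inverse law of cosines on triangle CHM: cos(∠CHM) = (9² + 4.66² − 9²) / (2·9·4.66) = 21.7/83.86 = 0.2588, so ∠CHM = 75°.

Therefore, the measure of angle ∠CHM = 75°.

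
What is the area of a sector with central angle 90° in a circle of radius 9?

Sector area = πr² × θ/360
= π × 9² × 1/4
= π × 81 × 1/4
= 81*pi/4

81*pi/4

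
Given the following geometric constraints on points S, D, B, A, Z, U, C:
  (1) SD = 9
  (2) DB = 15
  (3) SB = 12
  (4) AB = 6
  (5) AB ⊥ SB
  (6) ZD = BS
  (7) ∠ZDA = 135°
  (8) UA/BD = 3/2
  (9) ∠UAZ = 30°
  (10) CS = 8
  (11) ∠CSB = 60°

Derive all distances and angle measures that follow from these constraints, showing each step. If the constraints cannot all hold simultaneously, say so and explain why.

The constraints are consistent.

From the given relations:
  ZD = BS = 12
  UA = 3/2·BD = 3/2·15 ≈ 22.5

Step 1: From SB = 12, BA = 6, and ∠SBA = 90°, by the law of cosines:
  SA² = SB² + BA² - 2·SB·BA·cos(90°) = 144 + 36 - 0 = 180
  SA = 6·√5

Step 2: From BS = 12, SC = 8, and ∠BSC = 60°, by the law of cosines:
  BC² = BS² + SC² - 2·BS·SC·cos(60°) = 144 + 64 - 96 = 112
  BC = 4·√7

Step 3: From SB = 12, SD = 9, BD = 15, by the inverse law of cosines:
  cos(∠BSD) = (SB² + SD² - BD²) / (2·SB·SD)
  ∠BSD = 90°

Step 4: From DB = 15, DS = 9, BS = 12, by the inverse law of cosines:
  cos(∠BDS) = (DB² + DS² - BS²) / (2·DB·DS)
  ∠BDS = 53.13°

Step 5: From BD = 15, BS = 12, DS = 9, by the inverse law of cosines:
  cos(∠DBS) = (BD² + BS² - DS²) / (2·BD·BS)
  ∠DBS = 36.87°

Step 6: From SA = 6·√5, SB = 12, AB = 6, by the inverse law of cosines:
  cos(∠ASB) = (SA² + SB² - AB²) / (2·SA·SB)
  ∠ASB = 26.57°

Step 7: From BC = 4·√7, BS = 12, CS = 8, by the inverse law of cosines:
  cos(∠CBS) = (BC² + BS² - CS²) / (2·BC·BS)
  ∠CBS = 40.89°

Step 8: From AB = 6, AS = 6·√5, BS = 12, by the inverse law of cosines:
  cos(∠BAS) = (AB² + AS² - BS²) / (2·AB·AS)
  ∠BAS = 63.43°

Step 9: From CB = 4·√7, CS = 8, BS = 12, by the inverse law of cosines:
  cos(∠BCS) = (CB² + CS² - BS²) / (2·CB·CS)
  ∠BCS = 79.11°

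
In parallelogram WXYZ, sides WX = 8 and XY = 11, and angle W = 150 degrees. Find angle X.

Opposite sides of a parallelogram are parallel, so consecutive angles form co-interior angles on a transversal.
Co-interior angles sum to 180°, giving angle X = 180 - 150 = 30 degrees.

30 degrees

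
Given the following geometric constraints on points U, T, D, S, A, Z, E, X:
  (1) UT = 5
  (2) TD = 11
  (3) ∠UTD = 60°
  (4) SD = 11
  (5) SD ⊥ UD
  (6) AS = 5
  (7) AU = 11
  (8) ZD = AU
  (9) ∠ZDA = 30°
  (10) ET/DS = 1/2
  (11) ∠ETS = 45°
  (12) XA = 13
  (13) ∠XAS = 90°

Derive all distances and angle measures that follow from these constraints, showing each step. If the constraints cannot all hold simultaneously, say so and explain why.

The constraints are consistent.

From the given relations:
  ZD = AU = 11
  ET = 1/2·DS = 1/2·11 ≈ 5.5

Step 1: From UT = 5, TD = 11, and ∠UTD = 60°, by the law of cosines:
  UD² = UT² + TD² - 2·UT·TD·cos(60°) = 25 + 121 - 55 = 91
  UD = √91

Step 2: From SA = 5, AX = 13, and ∠SAX = 90°, by the law of cosines:
  SX² = SA² + AX² - 2·SA·AX·cos(90°) = 25 + 169 - 0 = 194
  SX = √194

Step 3: From UD = √91, DS = 11, and ∠UDS = 90°, by the law of cosines:
  US² = UD² + DS² - 2·UD·DS·cos(90°) = 91 + 121 - 0 = 212
  US = 2·√53

Step 4: From UD = √91, UT = 5, DT = 11, by the inverse law of cosines:
  cos(∠DUT) = (UD² + UT² - DT²) / (2·UD·UT)
  ∠DUT = 93°

Step 5: From DT = 11, DU = √91, TU = 5, by the inverse law of cosines:
  cos(∠TDU) = (DT² + DU² - TU²) / (2·DT·DU)
  ∠TDU = 27°

Step 6: From SA = 5, SX = √194, AX = 13, by the inverse law of cosines:
  cos(∠ASX) = (SA² + SX² - AX²) / (2·SA·SX)
  ∠ASX = 68.96°

Step 7: From XA = 13, XS = √194, AS = 5, by the inverse law of cosines:
  cos(∠AXS) = (XA² + XS² - AS²) / (2·XA·XS)
  ∠AXS = 21.04°

Step 8: From UA = 11, US = 2·√53, AS = 5, by the inverse law of cosines:
  cos(∠AUS) = (UA² + US² - AS²) / (2·UA·US)
  ∠AUS = 15.95°

Step 9: From UD = √91, US = 2·√53, DS = 11, by the inverse law of cosines:
  cos(∠DUS) = (UD² + US² - DS²) / (2·UD·US)
  ∠DUS = 49.07°

Step 10: From SA = 5, SU = 2·√53, AU = 11, by the inverse law of cosines:
  cos(∠ASU) = (SA² + SU² - AU²) / (2·SA·SU)
  ∠ASU = 37.18°

Step 11: From SD = 11, SU = 2·√53, DU = √91, by the inverse law of cosines:
  cos(∠DSU) = (SD² + SU² - DU²) / (2·SD·SU)
  ∠DSU = 40.93°

Step 12: From AS = 5, AU = 11, SU = 2·√53, by the inverse law of cosines:
  cos(∠SAU) = (AS² + AU² - SU²) / (2·AS·AU)
  ∠SAU = 126.87°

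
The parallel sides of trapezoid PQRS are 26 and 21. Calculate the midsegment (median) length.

The midsegment (median) of a trapezoid connects the midpoints of the non-parallel sides.
Its length is the average of the two bases: (26 + 21) / 2 = 47/2.

47/2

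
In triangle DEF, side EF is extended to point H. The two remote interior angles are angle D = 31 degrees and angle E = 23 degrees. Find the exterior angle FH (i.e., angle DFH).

By the exterior angle theorem, an exterior angle of a triangle equals the sum of the two remote interior angles.
Exterior angle = angle D + angle E
Exterior angle = 31 + 23 = 54 degrees

54 degrees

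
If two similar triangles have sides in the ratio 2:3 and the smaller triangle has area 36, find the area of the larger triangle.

For similar figures, the area ratio equals the square of the side ratio.
Side ratio (the smaller triangle to the larger triangle) = 2:3, so area ratio = 2^2:3^2 = 4:9.
If the area of the smaller triangle is 36, then the area of the larger triangle = 36 * (9/4) = 81.

81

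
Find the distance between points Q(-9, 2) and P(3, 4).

The horizontal distance is |3 - -9| = 12 and the vertical distance is |4 - 2| = 2.
By the Pythagorean theorem, d = sqrt(12^2 + 2^2) = sqrt(148) = 2*sqrt(37).

2*sqrt(37)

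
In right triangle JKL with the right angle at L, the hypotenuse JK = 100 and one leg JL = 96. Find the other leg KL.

By the Pythagorean theorem: KL^2 = JK^2 - JL^2
KL^2 = 100^2 - 96^2 = 10000 - 9216 = 784
KL = sqrt(784) = 28

28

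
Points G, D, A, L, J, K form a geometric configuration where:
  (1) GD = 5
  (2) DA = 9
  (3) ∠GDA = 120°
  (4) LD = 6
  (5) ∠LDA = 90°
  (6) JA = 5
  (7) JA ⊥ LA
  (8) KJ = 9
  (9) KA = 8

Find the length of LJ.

Step 1: By the law of cosines on triangle LDA: LA² = 6² + 9² − 2·6·9·cos(90°) = 117, so LA = 3·√13.
Step 2: By the law of cosines on triangle LAJ: LJ² = (3·√13)² + 5² − 2·3·√13·5·cos(90°) = 142, so LJ = √142.

Therefore, the length of LJ = √142.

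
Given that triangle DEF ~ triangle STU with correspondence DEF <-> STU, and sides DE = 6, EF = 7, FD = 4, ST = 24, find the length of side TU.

Since the triangles are similar, the ratio of corresponding sides is constant.
Scale factor k = ST / DE = 24 / 6 = 4
TU = k * EF = 4 * 7 = 28

28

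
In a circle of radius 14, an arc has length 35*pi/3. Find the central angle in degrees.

The full circumference is 2πr = 28*pi.
The arc is 35*pi/3 / 28*pi = 5/12 of the full circle.
So the central angle = 5/12 × 360° = 150°.

150°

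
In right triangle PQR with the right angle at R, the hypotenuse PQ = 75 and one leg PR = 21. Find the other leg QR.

Rearranging the Pythagorean theorem to solve for the unknown leg:
leg^2 = hypotenuse^2 - known_leg^2 = 5625 - 441 = 5184
leg = sqrt(5184) = 72.

72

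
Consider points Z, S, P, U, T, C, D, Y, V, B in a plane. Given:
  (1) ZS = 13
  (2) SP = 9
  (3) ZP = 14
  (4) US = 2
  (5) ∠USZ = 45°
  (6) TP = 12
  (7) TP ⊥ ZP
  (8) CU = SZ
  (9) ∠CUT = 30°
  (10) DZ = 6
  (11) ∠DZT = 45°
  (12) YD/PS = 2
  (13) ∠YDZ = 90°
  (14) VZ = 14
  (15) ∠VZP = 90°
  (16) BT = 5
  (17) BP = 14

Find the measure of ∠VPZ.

Step 1: By the law of cosines on triangle PZV: PV² = 14² + 14² − 2·14·14·cos(90°) = 392, so PV = 14·√2.
Step 2: By the inverse law of cosines on triangle VPZ: cos(∠VPZ) = ((14·√2)² + 14² − 14²) / (2·14·√2·14) = 392/554.37 = 0.7071, so ∠VPZ = 45°.

Therefore, the measure of angle ∠VPZ = 45°.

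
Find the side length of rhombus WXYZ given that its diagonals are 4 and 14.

The diagonals of a rhombus bisect each other at right angles.
Half-diagonals: 4/2 = 2 and 14/2 = 7
side = sqrt(2^2 + 7^2)
side = sqrt(4 + 49)
side = sqrt(53)

sqrt(53)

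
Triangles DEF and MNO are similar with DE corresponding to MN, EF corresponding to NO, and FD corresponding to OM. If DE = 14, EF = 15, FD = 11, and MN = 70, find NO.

Since the triangles are similar, the ratio of corresponding sides is constant.
Scale factor k = MN / DE = 70 / 14 = 5
NO = k * EF = 5 * 15 = 75

75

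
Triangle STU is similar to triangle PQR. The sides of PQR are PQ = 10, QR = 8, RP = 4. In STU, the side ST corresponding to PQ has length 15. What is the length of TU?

Similar triangles have proportional sides. Setting up the proportion:
ST / PQ = TU / QR
15 / 10 = TU / 8
TU = 8 * 15 / 10 = 12.

12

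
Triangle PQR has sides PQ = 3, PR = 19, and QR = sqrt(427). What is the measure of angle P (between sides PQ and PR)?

When all three sides of a triangle are known, the law of cosines can be rearranged to find any angle.
cos(C) = (a² + b² - c²) / (2ab) gives cos(P) = -1/2.
Taking the inverse cosine: P = 120°.

120°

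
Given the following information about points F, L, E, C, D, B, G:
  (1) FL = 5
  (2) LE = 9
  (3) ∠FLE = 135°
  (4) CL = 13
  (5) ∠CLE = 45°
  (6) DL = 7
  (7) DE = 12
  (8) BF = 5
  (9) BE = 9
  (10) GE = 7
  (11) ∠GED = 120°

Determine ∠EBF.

Step 1: By the law of cosines on triangle ELF: EF² = 9² + 5² − 2·9·5·cos(135°) = 169.64, so EF ≈ 13.02.
Step 2: By the inverse law of cosines on triangle EBF: cos(∠EBF) = (9² + 5² − 13.02²) / (2·9·5) = -63.64/90 = -0.7071, so ∠EBF = 135°.

Therefore, the measure of angle ∠EBF = 135°.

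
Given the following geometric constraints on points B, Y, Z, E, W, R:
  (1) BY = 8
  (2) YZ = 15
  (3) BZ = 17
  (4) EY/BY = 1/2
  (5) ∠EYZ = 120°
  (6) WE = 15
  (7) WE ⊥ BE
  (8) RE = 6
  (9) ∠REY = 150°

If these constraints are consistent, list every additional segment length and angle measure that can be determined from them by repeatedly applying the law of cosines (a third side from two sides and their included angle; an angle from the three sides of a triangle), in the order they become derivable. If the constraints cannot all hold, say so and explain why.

The constraints are consistent. Derivable facts, in order:
After 1 step:
- YR ≈ 9.67
- ZE ≈ 17.35
- ∠BYZ = 90°
- ∠BZY = 28.07°
- ∠YBZ = 61.93°
After 2 steps:
- ∠ERY = 11.93°
- ∠EYR = 18.07°
- ∠EZY = 11.52°
- ∠YEZ = 48.48°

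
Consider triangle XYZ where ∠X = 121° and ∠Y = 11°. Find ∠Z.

By the triangle angle sum property, the three interior angles of any triangle add up to 180°.
We know angle X = 121° and angle Y = 11°, so their sum is 132°.
Therefore angle Z = 180° - 132° = 48°.

48 degrees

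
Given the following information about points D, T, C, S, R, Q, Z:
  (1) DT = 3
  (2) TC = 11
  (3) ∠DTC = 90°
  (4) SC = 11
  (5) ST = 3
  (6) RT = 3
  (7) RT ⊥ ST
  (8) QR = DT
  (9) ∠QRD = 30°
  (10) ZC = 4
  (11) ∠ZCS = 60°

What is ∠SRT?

Step 1: By the law of cosines on triangle RTS: RS² = 3² + 3² − 2·3·3·cos(90°) = 18, so RS = 3·√2.
Step 2: By the inverse law of cosines on triangle SRT: cos(∠SRT) = ((3·√2)² + 3² − 3²) / (2·3·√2·3) = 18/25.46 = 0.7071, so ∠SRT = 45°.

Therefore, the measure of angle ∠SRT = 45°.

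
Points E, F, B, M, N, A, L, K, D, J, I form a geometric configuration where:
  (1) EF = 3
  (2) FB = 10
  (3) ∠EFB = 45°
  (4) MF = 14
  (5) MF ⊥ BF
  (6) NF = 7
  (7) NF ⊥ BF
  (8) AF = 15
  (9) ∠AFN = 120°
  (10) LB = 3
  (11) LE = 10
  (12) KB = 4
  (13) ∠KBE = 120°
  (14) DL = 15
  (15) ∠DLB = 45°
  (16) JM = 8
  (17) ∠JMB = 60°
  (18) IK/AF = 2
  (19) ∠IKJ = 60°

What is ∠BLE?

Step 1: By the law of cosines on triangle BFE: BE² = 10² + 3² − 2·10·3·cos(45°) = 66.57, so BE ≈ 8.16.
Step 2: By the inverse law of cosines on triangle BLE: cos(∠BLE) = (3² + 10² − 8.16²) / (2·3·10) = 42.43/60 = 0.7071, so ∠BLE = 45°.

Therefore, the measure of angle ∠BLE = 45°.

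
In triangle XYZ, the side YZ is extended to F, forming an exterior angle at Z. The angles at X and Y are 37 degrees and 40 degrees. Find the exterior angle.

By the exterior angle theorem, an exterior angle of a triangle equals the sum of the two remote interior angles.
Exterior angle = angle X + angle Y
Exterior angle = 37 + 40 = 77 degrees

77 degrees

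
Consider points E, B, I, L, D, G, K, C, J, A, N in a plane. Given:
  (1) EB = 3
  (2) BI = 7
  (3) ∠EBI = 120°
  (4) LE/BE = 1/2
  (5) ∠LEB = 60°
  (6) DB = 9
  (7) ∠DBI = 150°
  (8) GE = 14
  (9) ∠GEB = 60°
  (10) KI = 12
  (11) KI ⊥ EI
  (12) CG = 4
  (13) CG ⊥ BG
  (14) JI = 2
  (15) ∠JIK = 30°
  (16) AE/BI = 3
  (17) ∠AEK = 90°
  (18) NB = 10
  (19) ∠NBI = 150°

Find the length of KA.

From the given relations: AE = 3·BI = 3·7 = 21.
Step 1: By the law of cosines on triangle EBI: EI² = 3² + 7² − 2·3·7·cos(120°) = 79, so EI = √79.
Step 2: By the law of cosines on triangle EIK: EK² = √79² + 12² − 2·√79·12·cos(90°) = 223, so EK ≈ 14.93.
Step 3: By the law of cosines on triangle KEA: KA² = 14.93² + 21² − 2·14.93·21·cos(90°) = 664, so KA = 2·√166.

Therefore, the length of KA = 2·√166.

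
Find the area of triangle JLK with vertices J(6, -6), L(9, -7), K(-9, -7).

Shoelace: Area = (1/2)|6(-7--7) + 9(-7--6) + -9(-6--7)| = (1/2)(18) = 9

9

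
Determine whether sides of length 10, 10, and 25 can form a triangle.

No.
The triangle inequality is violated: 10 + 10 = 20 ≤ 25.
These lengths cannot form a triangle.

No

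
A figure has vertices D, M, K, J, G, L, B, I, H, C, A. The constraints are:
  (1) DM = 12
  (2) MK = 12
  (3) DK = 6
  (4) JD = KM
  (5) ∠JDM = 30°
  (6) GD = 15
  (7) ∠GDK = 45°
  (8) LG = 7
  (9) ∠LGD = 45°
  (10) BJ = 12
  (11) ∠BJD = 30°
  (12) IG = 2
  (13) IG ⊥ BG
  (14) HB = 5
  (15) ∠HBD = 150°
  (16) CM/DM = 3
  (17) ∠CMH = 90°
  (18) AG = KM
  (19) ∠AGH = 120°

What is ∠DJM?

From the given relations: JD = KM = 12.
Step 1: By the law of cosines on triangle JDM: JM² = 12² + 12² − 2·12·12·cos(30°) = 38.58, so JM ≈ 6.21.
Step 2: By the inverse law of cosines on triangle DJM: cos(∠DJM) = (12² + 6.21² − 12²) / (2·12·6.21) = 38.58/149.08 = 0.2588, so ∠DJM = 75°.

Therefore, the measure of angle ∠DJM = 75°.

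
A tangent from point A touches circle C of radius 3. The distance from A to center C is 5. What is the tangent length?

The tangent, radius, and line from the external point to the center form a right triangle.
The right angle is where the tangent meets the radius.
By the Pythagorean theorem: tangent² + 3² = 5²
tangent² = 25 - 9 = 16
tangent = 4

4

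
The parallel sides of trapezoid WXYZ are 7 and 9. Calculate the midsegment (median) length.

The midsegment of a trapezoid = (base1 + base2) / 2
midsegment = (7 + 9) / 2
midsegment = 16 / 2
midsegment = 8

8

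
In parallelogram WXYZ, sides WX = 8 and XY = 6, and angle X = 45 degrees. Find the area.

The area of a parallelogram equals the product of two adjacent sides times the sine of the included angle.
This is because the height equals 6 * sin(45°) = 3*sqrt(2).
Area = 8 * 3*sqrt(2) = 24*sqrt(2)

24*sqrt(2)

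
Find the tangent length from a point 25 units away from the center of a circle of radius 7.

Let T be the point of tangency. Then CT ⊥ PT (radius ⊥ tangent).
In right triangle CTP: CP² = CT² + PT²
25² = 7² + PT²
PT² = 576, PT = 24

24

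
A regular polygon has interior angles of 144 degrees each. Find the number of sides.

Each interior angle of a regular n-gon is (n - 2) * 180 / n.
Setting this equal to 144:
(n - 2) * 180 / n = 144
Each exterior angle = 180 - 144 = 36 degrees.
Since exterior angles sum to 360: n = 360 / 36 = 10.

10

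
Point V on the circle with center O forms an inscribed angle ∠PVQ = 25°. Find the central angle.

Central angle = 2 × 25° = 50° (inscribed angle theorem).

50°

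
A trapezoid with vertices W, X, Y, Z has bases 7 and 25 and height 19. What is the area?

Area = (7 + 25) * 19 / 2 = 608 / 2 = 304

304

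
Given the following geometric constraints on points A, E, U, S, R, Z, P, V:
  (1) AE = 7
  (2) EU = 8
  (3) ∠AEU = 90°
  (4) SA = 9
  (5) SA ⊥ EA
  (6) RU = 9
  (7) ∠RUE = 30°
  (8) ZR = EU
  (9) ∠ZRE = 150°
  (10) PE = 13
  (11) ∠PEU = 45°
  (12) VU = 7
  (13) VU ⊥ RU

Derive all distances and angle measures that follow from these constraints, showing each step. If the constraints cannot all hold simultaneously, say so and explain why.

The constraints are consistent.

From the given relations:
  ZR = EU = 8

Step 1: From AE = 7, EU = 8, and ∠AEU = 90°, by the law of cosines:
  AU² = AE² + EU² - 2·AE·EU·cos(90°) = 49 + 64 - 0 = 113
  AU = √113

Step 2: From EA = 7, AS = 9, and ∠EAS = 90°, by the law of cosines:
  ES² = EA² + AS² - 2·EA·AS·cos(90°) = 49 + 81 - 0 = 130
  ES = √130

Step 3: From EU = 8, UR = 9, and ∠EUR = 30°, by the law of cosines:
  ER² = EU² + UR² - 2·EU·UR·cos(30°) = 64 + 81 - 124.7 = 20.29
  ER ≈ 4.5

Step 4: From UE = 8, EP = 13, and ∠UEP = 45°, by the law of cosines:
  UP² = UE² + EP² - 2·UE·EP·cos(45°) = 64 + 169 - 147.1 = 85.92
  UP ≈ 9.27

Step 5: From RU = 9, UV = 7, and ∠RUV = 90°, by the law of cosines:
  RV² = RU² + UV² - 2·RU·UV·cos(90°) = 81 + 49 - 0 = 130
  RV = √130

Step 6: From ER = 4.5, RZ = 8, and ∠ERZ = 150°, by the law of cosines:
  EZ² = ER² + RZ² - 2·ER·RZ·cos(150°) = 20.29 + 64 + 62.42 = 146.7
  EZ ≈ 12.11

Step 7: From AE = 7, AU = √113, EU = 8, by the inverse law of cosines:
  cos(∠EAU) = (AE² + AU² - EU²) / (2·AE·AU)
  ∠EAU = 48.81°

Step 8: From EA = 7, ES = √130, AS = 9, by the inverse law of cosines:
  cos(∠AES) = (EA² + ES² - AS²) / (2·EA·ES)
  ∠AES = 52.13°

Step 9: From ER = 4.5, EU = 8, RU = 9, by the inverse law of cosines:
  cos(∠REU) = (ER² + EU² - RU²) / (2·ER·EU)
  ∠REU = 87.38°

Step 10: From UA = √113, UE = 8, AE = 7, by the inverse law of cosines:
  cos(∠AUE) = (UA² + UE² - AE²) / (2·UA·UE)
  ∠AUE = 41.19°

Step 11: From UE = 8, UP = 9.27, EP = 13, by the inverse law of cosines:
  cos(∠EUP) = (UE² + UP² - EP²) / (2·UE·UP)
  ∠EUP = 97.39°

Step 12: From SA = 9, SE = √130, AE = 7, by the inverse law of cosines:
  cos(∠ASE) = (SA² + SE² - AE²) / (2·SA·SE)
  ∠ASE = 37.87°

Step 13: From RE = 4.5, RU = 9, EU = 8, by the inverse law of cosines:
  cos(∠ERU) = (RE² + RU² - EU²) / (2·RE·RU)
  ∠ERU = 62.62°

Step 14: From RU = 9, RV = √130, UV = 7, by the inverse law of cosines:
  cos(∠URV) = (RU² + RV² - UV²) / (2·RU·RV)
  ∠URV = 37.87°

Step 15: From PE = 13, PU = 9.27, EU = 8, by the inverse law of cosines:
  cos(∠EPU) = (PE² + PU² - EU²) / (2·PE·PU)
  ∠EPU = 37.61°

Step 16: From VR = √130, VU = 7, RU = 9, by the inverse law of cosines:
  cos(∠RVU) = (VR² + VU² - RU²) / (2·VR·VU)
  ∠RVU = 52.13°

Step 17: From ER = 4.5, EZ = 12.11, RZ = 8, by the inverse law of cosines:
  cos(∠REZ) = (ER² + EZ² - RZ²) / (2·ER·EZ)
  ∠REZ = 19.28°

Step 18: From ZE = 12.11, ZR = 8, ER = 4.5, by the inverse law of cosines:
  cos(∠EZR) = (ZE² + ZR² - ER²) / (2·ZE·ZR)
  ∠EZR = 10.72°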